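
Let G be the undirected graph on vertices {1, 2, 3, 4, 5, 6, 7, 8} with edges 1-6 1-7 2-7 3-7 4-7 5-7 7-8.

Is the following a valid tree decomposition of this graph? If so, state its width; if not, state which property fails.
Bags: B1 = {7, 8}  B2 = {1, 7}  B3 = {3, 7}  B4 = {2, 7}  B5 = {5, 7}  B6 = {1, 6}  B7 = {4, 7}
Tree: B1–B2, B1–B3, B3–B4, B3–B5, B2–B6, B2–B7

Yes; width 1.

Checking the three conditions: (i) the bags cover all of {1, 2, 3, 4, 5, 6, 7, 8}; (ii) for each edge, some bag contains both endpoints; (iii) the bags containing any fixed vertex form a subtree. All hold, so the decomposition is valid with width 2 − 1 = 1.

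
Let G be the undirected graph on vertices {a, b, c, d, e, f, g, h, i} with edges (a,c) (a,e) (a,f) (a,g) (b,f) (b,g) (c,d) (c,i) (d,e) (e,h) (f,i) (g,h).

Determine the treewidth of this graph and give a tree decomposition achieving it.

Treewidth 3.
One such decomposition:
Bags: B1 = {b, f, g, i}  B2 = {a, f, g, i}  B3 = {a, c, g, i}  B4 = {a, c, g, h}  B5 = {a, c, e, h}  B6 = {c, d, e, h}
Tree: B1–B2, B2–B3, B3–B4, B4–B5, B5–B6

Every bag has size at most 4, so the width is 4 − 1 = 3 and tw(G) ≤ 3. For the lower bound: the 4 vertex sets {b,f,i}, {g}, {a}, {c,d,e,h} are disjoint, each induces a connected subgraph, and every pair is joined by at least one edge of G. Contracting each set to a single vertex therefore yields K_{4} as a minor, and since treewidth is minor-monotone, tw(G) ≥ tw(K_{4}) = 3. The upper and lower bounds meet at 3, so that is the treewidth.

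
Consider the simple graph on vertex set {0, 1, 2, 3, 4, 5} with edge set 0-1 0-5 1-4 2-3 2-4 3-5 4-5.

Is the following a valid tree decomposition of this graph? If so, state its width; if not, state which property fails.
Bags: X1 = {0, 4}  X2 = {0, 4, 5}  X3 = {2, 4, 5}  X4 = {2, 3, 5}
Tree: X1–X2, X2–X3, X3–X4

No — vertex 1 appears in no bag.

A tree decomposition must satisfy three properties: every vertex lies in some bag; for every edge, both endpoints lie together in some bag; and for every vertex, the bags containing it form a connected subtree. Here vertex 1 appears in no bag, so the decomposition is invalid.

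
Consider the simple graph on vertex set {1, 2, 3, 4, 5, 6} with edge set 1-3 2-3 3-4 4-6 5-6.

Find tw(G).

1

A width-1 tree decomposition is:
Bags: B1 = {3, 4}  B2 = {4, 6}  B3 = {1, 3}  B4 = {5, 6}  B5 = {2, 3}
Tree: B1–B2, B1–B3, B2–B4, B3–B5
The largest bag has 2 vertices, giving width 1; this decomposition certifies tw(G) ≤ 1. Any graph with an edge has treewidth ≥ 1, and G has the edge 4–3. Combining the bounds, tw(G) = 1.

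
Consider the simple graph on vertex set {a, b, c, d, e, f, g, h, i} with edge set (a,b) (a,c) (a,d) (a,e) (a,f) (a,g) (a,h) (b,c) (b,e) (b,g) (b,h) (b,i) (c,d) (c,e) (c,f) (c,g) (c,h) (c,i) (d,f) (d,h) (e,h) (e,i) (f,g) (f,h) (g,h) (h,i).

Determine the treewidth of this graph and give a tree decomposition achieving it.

The largest bag has 5 vertices, giving width 4; this decomposition certifies tw(G) ≤ 4. For the lower bound, the 5 vertices {a, b, c, e, h} are pairwise adjacent, and any tree decomposition puts a clique entirely inside one bag — forcing width ≥ 4. Combining the bounds, tw(G) = 4.

Treewidth 4.
One optimal decomposition is:
Bags: B1 = {a, b, c, e, h}  B2 = {a, b, c, g, h}  B3 = {a, c, f, g, h}  B4 = {a, c, d, f, h}  B5 = {b, c, e, h, i}
Tree: B1–B2, B2–B3, B3–B4, B1–B5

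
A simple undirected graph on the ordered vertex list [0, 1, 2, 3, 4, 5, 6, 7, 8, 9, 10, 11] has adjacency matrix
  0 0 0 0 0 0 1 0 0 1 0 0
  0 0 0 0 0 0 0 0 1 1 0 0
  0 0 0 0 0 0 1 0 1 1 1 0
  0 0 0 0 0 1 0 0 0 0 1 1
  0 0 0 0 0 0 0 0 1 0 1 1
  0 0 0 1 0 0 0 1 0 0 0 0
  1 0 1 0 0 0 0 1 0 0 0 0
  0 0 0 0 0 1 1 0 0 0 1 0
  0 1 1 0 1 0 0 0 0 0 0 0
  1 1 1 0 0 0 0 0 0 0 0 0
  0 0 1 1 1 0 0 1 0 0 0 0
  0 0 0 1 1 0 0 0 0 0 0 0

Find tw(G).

A width-3 tree decomposition is:
Bags: B1 = {0, 1, 8, 9}  B2 = {0, 2, 8, 9}  B3 = {0, 2, 6, 8}  B4 = {2, 4, 6, 8}  B5 = {2, 4, 6, 10}  B6 = {4, 6, 7, 10}  B7 = {4, 7, 10, 11}  B8 = {3, 7, 10, 11}  B9 = {3, 5, 7, 11}
Tree: B1–B2, B2–B3, B3–B4, B4–B5, B5–B6, B6–B7, B7–B8, B8–B9
The largest bag has 4 vertices, giving width 3; this decomposition certifies tw(G) ≤ 3. For the lower bound: the 4 vertex sets {0,1,9}, {8}, {2}, {4,6,7,10} are disjoint, each induces a connected subgraph, and every pair is joined by at least one edge of G. Contracting each set to a single vertex therefore yields K_{4} as a minor, and since treewidth is minor-monotone, tw(G) ≥ tw(K_{4}) = 3. The upper and lower bounds meet at 3, so that is the treewidth.

3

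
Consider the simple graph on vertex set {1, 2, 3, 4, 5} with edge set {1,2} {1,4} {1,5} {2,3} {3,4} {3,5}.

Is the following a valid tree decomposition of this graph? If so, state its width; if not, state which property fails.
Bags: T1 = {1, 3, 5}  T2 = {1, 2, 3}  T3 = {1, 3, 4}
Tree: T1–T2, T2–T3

Yes; width 2.

Vertex coverage: the bags together contain {1, 2, 3, 4, 5}, the full vertex set. Edge coverage: each edge of G has both endpoints in at least one bag. Running intersection: for every vertex, the bags containing it form a connected subtree. All three properties hold, so this is a valid tree decomposition of width max|bag| − 1 = 2, and hence tw(G) ≤ 2.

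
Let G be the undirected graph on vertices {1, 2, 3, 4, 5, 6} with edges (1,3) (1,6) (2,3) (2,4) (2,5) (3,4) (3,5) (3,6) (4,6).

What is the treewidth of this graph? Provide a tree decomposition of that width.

Treewidth 2.
One such decomposition:
Bags: B1 = {2, 3, 5}  B2 = {2, 3, 4}  B3 = {3, 4, 6}  B4 = {1, 3, 6}
Tree: B1–B2, B2–B3, B3–B4

Each bag holds 3 vertices, so the decomposition has width 2, which upper-bounds the treewidth. On the other hand G contains the 3-clique {1, 3, 6}. A clique must lie in a single bag of any decomposition, so no decomposition can have width below 2. Combining the bounds, tw(G) = 2.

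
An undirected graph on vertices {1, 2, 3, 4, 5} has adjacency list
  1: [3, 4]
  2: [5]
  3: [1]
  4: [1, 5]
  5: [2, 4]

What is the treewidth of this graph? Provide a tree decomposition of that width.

Every bag has size at most 2, so the width is 2 − 1 = 1 and tw(G) ≤ 1. G has an edge, so its treewidth is at least 1. The upper and lower bounds meet at 1, so that is the treewidth.

Treewidth 1.
One optimal decomposition is:
Bags: B1 = {1, 3}  B2 = {1, 4}  B3 = {4, 5}  B4 = {2, 5}
Tree: B1–B2, B2–B3, B3–B4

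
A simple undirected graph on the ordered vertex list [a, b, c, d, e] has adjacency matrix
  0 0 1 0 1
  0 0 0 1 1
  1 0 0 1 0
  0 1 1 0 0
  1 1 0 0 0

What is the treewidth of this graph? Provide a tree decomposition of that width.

The largest bag has 3 vertices, giving width 2; this decomposition certifies tw(G) ≤ 2. For the lower bound, G contains the cycle e–b–d–c–a–e, so G is not a forest; only forests have treewidth ≤ 1, hence tw(G) ≥ 2. Therefore the treewidth is 2.

Treewidth 2.
Bags: B1 = {b, d, e}  B2 = {c, d, e}  B3 = {a, c, e}
Tree: B1–B2, B2–B3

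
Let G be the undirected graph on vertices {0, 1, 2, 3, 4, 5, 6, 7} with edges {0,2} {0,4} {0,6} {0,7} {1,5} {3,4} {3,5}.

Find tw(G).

1

A width-1 tree decomposition is:
Bags: B1 = {3, 4}  B2 = {0, 4}  B3 = {3, 5}  B4 = {0, 2}  B5 = {0, 6}  B6 = {0, 7}  B7 = {1, 5}
Tree: B1–B2, B1–B3, B2–B4, B4–B5, B5–B6, B3–B7
Every bag has size at most 2, so the width is 2 − 1 = 1 and tw(G) ≤ 1. G has an edge, so its treewidth is at least 1. Combining the bounds, tw(G) = 1.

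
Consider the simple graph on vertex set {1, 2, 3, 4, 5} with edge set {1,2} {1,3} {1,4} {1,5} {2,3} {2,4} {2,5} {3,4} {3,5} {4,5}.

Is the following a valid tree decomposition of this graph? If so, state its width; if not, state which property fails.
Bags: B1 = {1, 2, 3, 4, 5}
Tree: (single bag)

Checking the three conditions: (i) the bags cover all of {1, 2, 3, 4, 5}; (ii) for each edge, some bag contains both endpoints; (iii) the bags containing any fixed vertex form a subtree. All hold, so the decomposition is valid with width 5 − 1 = 4.

Yes; width 4.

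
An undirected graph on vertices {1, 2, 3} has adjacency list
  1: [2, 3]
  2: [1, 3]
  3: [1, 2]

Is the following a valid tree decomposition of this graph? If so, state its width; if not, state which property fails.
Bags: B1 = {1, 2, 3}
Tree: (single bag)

Vertex coverage: the bags together contain {1, 2, 3}, the full vertex set. Edge coverage: each edge of G has both endpoints in at least one bag. Running intersection: for every vertex, the bags containing it form a connected subtree. All three properties hold, so this is a valid tree decomposition of width max|bag| − 1 = 2, and hence tw(G) ≤ 2.

Yes; width 2.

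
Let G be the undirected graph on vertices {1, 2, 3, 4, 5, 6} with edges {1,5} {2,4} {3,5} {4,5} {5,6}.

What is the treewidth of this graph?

A width-1 tree decomposition is:
Bags: B1 = {2, 4}  B2 = {4, 5}  B3 = {3, 5}  B4 = {1, 5}  B5 = {5, 6}
Tree: B1–B2, B2–B3, B2–B4, B3–B5
The largest bag has 2 vertices, giving width 1; this decomposition certifies tw(G) ≤ 1. G has an edge, so its treewidth is at least 1. The upper and lower bounds meet at 1, so that is the treewidth.

1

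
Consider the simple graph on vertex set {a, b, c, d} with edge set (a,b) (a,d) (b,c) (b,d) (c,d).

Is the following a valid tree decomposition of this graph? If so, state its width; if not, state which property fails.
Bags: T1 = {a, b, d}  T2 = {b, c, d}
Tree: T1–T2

Yes; width 2.

Every vertex of G appears in some bag (union = {a, b, c, d}); every edge is covered by a bag; and for each vertex v the set of bags containing v is connected in the bag tree. The decomposition is therefore valid. The largest bag has 3 vertices, so the width is 2.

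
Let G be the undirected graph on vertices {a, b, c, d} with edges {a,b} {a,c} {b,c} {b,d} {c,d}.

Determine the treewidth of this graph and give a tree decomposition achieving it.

Treewidth 2.
One optimal decomposition is:
Bags: B1 = {a, b, c}  B2 = {b, c, d}
Tree: B1–B2

The largest bag has 3 vertices, giving width 2; this decomposition certifies tw(G) ≤ 2. For the lower bound, the 3 vertices {b, c, d} are pairwise adjacent, and any tree decomposition puts a clique entirely inside one bag — forcing width ≥ 2. Combining the bounds, tw(G) = 2.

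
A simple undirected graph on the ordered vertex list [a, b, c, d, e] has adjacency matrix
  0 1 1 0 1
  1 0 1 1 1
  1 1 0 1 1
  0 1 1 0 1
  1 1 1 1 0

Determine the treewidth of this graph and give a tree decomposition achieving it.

Treewidth 3.
One optimal decomposition is:
Bags: B1 = {b, c, d, e}  B2 = {a, b, c, e}
Tree: B1–B2

Every bag has size at most 4, so the width is 4 − 1 = 3 and tw(G) ≤ 3. Conversely, {b, c, d, e} is a clique of size 4, and the vertices of any clique must share a bag in every tree decomposition; so some bag has ≥ 4 vertices and tw(G) ≥ 3. Combining the bounds, tw(G) = 3.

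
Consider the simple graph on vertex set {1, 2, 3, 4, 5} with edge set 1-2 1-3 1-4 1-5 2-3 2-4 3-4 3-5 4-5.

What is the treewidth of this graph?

A width-3 tree decomposition is:
Bags: B1 = {1, 2, 3, 4}  B2 = {1, 3, 4, 5}
Tree: B1–B2
Every bag has size at most 4, so the width is 4 − 1 = 3 and tw(G) ≤ 3. Conversely, {1, 2, 3, 4} is a clique of size 4, and the vertices of any clique must share a bag in every tree decomposition; so some bag has ≥ 4 vertices and tw(G) ≥ 3. Combining the bounds, tw(G) = 3.

3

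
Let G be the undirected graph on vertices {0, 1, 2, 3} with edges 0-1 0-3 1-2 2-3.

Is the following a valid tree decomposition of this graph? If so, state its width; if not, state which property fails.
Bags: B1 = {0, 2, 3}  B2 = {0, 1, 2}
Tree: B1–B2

Every vertex of G appears in some bag (union = {0, 1, 2, 3}); every edge is covered by a bag; and for each vertex v the set of bags containing v is connected in the bag tree. The decomposition is therefore valid. The largest bag has 3 vertices, so the width is 2.

Yes; width 2.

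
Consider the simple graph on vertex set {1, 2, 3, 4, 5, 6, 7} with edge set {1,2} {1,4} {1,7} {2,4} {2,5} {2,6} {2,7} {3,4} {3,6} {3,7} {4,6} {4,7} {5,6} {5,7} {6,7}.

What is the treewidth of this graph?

A width-3 tree decomposition is:
Bags: B1 = {3, 4, 6, 7}  B2 = {2, 4, 6, 7}  B3 = {2, 5, 6, 7}  B4 = {1, 2, 4, 7}
Tree: B1–B2, B2–B3, B2–B4
Every bag has size at most 4, so the width is 4 − 1 = 3 and tw(G) ≤ 3. On the other hand G contains the 4-clique {1, 2, 4, 7}. A clique must lie in a single bag of any decomposition, so no decomposition can have width below 3. Hence tw(G) = 3 exactly.

3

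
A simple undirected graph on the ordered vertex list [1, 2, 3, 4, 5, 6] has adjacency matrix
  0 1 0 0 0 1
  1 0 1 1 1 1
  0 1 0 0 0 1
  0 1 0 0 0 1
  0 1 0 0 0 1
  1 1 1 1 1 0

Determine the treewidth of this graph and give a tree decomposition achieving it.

Each bag holds 3 vertices, so the decomposition has width 2, which upper-bounds the treewidth. On the other hand G contains the 3-clique {1, 2, 6}. A clique must lie in a single bag of any decomposition, so no decomposition can have width below 2. Hence tw(G) = 2 exactly.

Treewidth 2.
Bags: B1 = {2, 5, 6}  B2 = {2, 4, 6}  B3 = {1, 2, 6}  B4 = {2, 3, 6}
Tree: B1–B2, B2–B3, B1–B4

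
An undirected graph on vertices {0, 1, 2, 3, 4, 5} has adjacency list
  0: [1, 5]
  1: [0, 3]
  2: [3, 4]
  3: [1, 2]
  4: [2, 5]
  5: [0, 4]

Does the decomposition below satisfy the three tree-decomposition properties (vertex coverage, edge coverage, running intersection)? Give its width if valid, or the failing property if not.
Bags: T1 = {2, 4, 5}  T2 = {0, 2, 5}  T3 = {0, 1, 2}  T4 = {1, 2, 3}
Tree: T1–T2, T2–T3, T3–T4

Vertex coverage: the bags together contain {0, 1, 2, 3, 4, 5}, the full vertex set. Edge coverage: each edge of G has both endpoints in at least one bag. Running intersection: for every vertex, the bags containing it form a connected subtree. All three properties hold, so this is a valid tree decomposition of width max|bag| − 1 = 2, and hence tw(G) ≤ 2.

Yes; width 2.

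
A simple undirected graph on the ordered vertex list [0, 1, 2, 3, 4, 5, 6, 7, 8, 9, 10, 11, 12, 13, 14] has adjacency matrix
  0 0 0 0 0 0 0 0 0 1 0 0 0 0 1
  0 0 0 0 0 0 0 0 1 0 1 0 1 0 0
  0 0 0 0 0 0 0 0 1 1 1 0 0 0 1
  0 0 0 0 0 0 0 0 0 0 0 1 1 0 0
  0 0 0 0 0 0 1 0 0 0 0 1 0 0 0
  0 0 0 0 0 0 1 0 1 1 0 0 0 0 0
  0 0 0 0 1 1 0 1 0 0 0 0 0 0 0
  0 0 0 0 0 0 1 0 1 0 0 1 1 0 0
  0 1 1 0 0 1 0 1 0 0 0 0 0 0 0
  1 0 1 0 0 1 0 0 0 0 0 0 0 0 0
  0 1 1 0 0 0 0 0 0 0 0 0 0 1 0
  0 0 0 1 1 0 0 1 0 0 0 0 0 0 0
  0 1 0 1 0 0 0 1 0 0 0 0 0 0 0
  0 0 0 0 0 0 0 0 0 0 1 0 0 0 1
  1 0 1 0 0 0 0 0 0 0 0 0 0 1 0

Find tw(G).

3

A width-3 tree decomposition is:
Bags: B1 = {3, 4, 6, 11}  B2 = {3, 6, 7, 11}  B3 = {3, 6, 7, 12}  B4 = {5, 6, 7, 12}  B5 = {5, 7, 8, 12}  B6 = {1, 5, 8, 12}  B7 = {1, 5, 8, 9}  B8 = {1, 2, 8, 9}  B9 = {1, 2, 9, 10}  B10 = {0, 2, 9, 10}  B11 = {0, 2, 10, 14}  B12 = {0, 10, 13, 14}
Tree: B1–B2, B2–B3, B3–B4, B4–B5, B5–B6, B6–B7, B7–B8, B8–B9, B9–B10, B10–B11, B11–B12
The largest bag has 4 vertices, giving width 3; this decomposition certifies tw(G) ≤ 3. For the lower bound: the 4 vertex sets {3,4,11}, {6}, {7}, {1,5,8,12} are disjoint, each induces a connected subgraph, and every pair is joined by at least one edge of G. Contracting each set to a single vertex therefore yields K_{4} as a minor, and since treewidth is minor-monotone, tw(G) ≥ tw(K_{4}) = 3. Hence tw(G) = 3 exactly.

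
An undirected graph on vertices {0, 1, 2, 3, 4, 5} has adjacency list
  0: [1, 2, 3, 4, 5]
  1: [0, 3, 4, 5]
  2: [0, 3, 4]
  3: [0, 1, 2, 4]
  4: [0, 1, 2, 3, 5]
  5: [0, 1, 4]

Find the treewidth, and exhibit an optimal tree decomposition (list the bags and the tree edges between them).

Each bag holds 4 vertices, so the decomposition has width 3, which upper-bounds the treewidth. For the lower bound, the 4 vertices {0, 1, 3, 4} are pairwise adjacent, and any tree decomposition puts a clique entirely inside one bag — forcing width ≥ 3. Hence tw(G) = 3 exactly.

Treewidth 3.
One such decomposition:
Bags: B1 = {0, 2, 3, 4}  B2 = {0, 1, 3, 4}  B3 = {0, 1, 4, 5}
Tree: B1–B2, B2–B3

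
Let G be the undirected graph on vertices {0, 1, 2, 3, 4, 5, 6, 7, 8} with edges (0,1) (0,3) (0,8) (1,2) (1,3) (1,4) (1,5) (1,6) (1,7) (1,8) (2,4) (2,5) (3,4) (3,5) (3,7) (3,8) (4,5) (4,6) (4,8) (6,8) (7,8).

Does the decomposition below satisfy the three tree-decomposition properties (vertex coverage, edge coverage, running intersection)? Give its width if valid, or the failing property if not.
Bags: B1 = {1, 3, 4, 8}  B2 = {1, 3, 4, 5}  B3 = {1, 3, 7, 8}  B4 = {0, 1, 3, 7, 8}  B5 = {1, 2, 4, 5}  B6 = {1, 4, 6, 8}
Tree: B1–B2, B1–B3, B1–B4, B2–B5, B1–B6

A tree decomposition must satisfy three properties: every vertex lies in some bag; for every edge, both endpoints lie together in some bag; and for every vertex, the bags containing it form a connected subtree. Here bags containing vertex 7 are not connected in the tree, so the decomposition is invalid.

No — bags containing vertex 7 are not connected in the tree.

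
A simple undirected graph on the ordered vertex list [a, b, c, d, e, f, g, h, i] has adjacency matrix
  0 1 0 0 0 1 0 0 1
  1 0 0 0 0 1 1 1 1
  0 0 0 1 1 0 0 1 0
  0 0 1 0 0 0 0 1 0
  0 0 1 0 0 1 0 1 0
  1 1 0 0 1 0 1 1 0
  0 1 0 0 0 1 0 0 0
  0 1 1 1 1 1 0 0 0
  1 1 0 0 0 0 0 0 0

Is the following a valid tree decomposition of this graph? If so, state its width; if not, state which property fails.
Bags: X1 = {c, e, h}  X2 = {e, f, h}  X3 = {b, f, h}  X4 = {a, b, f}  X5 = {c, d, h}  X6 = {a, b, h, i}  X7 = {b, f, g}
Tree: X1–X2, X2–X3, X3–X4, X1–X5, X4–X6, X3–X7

A tree decomposition must satisfy three properties: every vertex lies in some bag; for every edge, both endpoints lie together in some bag; and for every vertex, the bags containing it form a connected subtree. Here bags containing vertex h are not connected in the tree, so the decomposition is invalid.

No — bags containing vertex h are not connected in the tree.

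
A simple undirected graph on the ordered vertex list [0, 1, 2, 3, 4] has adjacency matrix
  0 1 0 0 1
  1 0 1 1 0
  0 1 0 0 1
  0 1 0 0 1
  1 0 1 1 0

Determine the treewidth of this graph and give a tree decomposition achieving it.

The largest bag has 3 vertices, giving width 2; this decomposition certifies tw(G) ≤ 2. The edges 3–4–0–1–3 form a cycle, so G is not a tree and its treewidth is at least 2. Therefore the treewidth is 2.

Treewidth 2.
One such decomposition:
Bags: B1 = {1, 3, 4}  B2 = {0, 1, 4}  B3 = {1, 2, 4}
Tree: B1–B2, B2–B3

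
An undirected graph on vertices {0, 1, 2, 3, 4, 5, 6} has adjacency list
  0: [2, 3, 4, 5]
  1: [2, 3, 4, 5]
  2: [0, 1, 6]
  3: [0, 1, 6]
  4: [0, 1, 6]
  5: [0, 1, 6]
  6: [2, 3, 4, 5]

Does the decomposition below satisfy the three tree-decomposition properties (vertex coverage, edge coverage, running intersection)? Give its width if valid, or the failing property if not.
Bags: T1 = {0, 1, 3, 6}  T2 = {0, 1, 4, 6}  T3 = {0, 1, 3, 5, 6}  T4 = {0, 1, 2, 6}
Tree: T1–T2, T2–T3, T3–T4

No — bags containing vertex 3 are not connected in the tree.

A tree decomposition must satisfy three properties: every vertex lies in some bag; for every edge, both endpoints lie together in some bag; and for every vertex, the bags containing it form a connected subtree. Here bags containing vertex 3 are not connected in the tree, so the decomposition is invalid.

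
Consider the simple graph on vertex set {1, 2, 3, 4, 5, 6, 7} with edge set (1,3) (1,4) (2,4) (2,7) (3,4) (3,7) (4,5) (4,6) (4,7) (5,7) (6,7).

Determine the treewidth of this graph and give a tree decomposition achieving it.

Treewidth 2.
One such decomposition:
Bags: B1 = {1, 3, 4}  B2 = {3, 4, 7}  B3 = {4, 6, 7}  B4 = {2, 4, 7}  B5 = {4, 5, 7}
Tree: B1–B2, B2–B3, B2–B4, B2–B5

Every bag has size at most 3, so the width is 3 − 1 = 2 and tw(G) ≤ 2. Conversely, {1, 3, 4} is a clique of size 3, and the vertices of any clique must share a bag in every tree decomposition; so some bag has ≥ 3 vertices and tw(G) ≥ 2. The upper and lower bounds meet at 2, so that is the treewidth.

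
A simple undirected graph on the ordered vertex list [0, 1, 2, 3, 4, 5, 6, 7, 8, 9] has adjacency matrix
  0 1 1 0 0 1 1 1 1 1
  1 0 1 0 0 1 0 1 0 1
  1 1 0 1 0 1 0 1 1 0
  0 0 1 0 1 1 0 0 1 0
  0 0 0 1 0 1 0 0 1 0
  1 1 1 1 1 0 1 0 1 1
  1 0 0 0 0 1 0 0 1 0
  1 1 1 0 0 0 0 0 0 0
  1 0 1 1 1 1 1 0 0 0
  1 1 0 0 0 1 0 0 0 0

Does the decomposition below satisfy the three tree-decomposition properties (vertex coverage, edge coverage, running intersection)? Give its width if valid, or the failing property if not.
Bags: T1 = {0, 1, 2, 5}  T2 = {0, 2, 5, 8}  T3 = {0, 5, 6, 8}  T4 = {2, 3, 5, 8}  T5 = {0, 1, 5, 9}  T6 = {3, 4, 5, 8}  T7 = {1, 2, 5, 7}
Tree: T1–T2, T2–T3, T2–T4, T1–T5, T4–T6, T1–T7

No — edge (0,7) lies in no bag.

A tree decomposition must satisfy three properties: every vertex lies in some bag; for every edge, both endpoints lie together in some bag; and for every vertex, the bags containing it form a connected subtree. Here edge (0,7) lies in no bag, so the decomposition is invalid.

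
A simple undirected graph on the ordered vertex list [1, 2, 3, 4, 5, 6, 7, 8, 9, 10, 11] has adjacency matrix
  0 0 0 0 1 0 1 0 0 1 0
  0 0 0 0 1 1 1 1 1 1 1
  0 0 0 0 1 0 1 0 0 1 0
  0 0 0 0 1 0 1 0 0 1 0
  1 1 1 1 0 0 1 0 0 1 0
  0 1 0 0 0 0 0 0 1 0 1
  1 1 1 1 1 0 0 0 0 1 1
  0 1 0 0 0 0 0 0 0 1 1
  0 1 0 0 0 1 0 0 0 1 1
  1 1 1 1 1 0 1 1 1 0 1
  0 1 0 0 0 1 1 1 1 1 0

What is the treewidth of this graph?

3

A width-3 tree decomposition is:
Bags: B1 = {2, 5, 7, 10}  B2 = {2, 7, 10, 11}  B3 = {2, 9, 10, 11}  B4 = {2, 8, 10, 11}  B5 = {3, 5, 7, 10}  B6 = {4, 5, 7, 10}  B7 = {1, 5, 7, 10}  B8 = {2, 6, 9, 11}
Tree: B1–B2, B2–B3, B2–B4, B1–B5, B5–B6, B1–B7, B3–B8
The largest bag has 4 vertices, giving width 3; this decomposition certifies tw(G) ≤ 3. Conversely, {2, 8, 10, 11} is a clique of size 4, and the vertices of any clique must share a bag in every tree decomposition; so some bag has ≥ 4 vertices and tw(G) ≥ 3. Hence tw(G) = 3 exactly.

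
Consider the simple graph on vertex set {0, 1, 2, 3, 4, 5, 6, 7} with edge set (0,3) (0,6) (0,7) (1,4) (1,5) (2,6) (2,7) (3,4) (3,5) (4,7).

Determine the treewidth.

2

A width-2 tree decomposition is:
Bags: B1 = {1, 4, 5}  B2 = {3, 4, 5}  B3 = {3, 4, 7}  B4 = {0, 3, 7}  B5 = {0, 2, 7}  B6 = {0, 2, 6}
Tree: B1–B2, B2–B3, B3–B4, B4–B5, B5–B6
The largest bag has 3 vertices, giving width 2; this decomposition certifies tw(G) ≤ 2. For the lower bound, G contains the cycle 1–5–3–4–1, so G is not a forest; only forests have treewidth ≤ 1, hence tw(G) ≥ 2. Hence tw(G) = 2 exactly.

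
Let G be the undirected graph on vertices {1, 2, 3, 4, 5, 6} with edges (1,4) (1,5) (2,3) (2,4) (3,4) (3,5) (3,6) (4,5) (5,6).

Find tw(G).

A width-2 tree decomposition is:
Bags: B1 = {1, 4, 5}  B2 = {3, 4, 5}  B3 = {2, 3, 4}  B4 = {3, 5, 6}
Tree: B1–B2, B2–B3, B2–B4
Every bag has size at most 3, so the width is 3 − 1 = 2 and tw(G) ≤ 2. Conversely, {1, 4, 5} is a clique of size 3, and the vertices of any clique must share a bag in every tree decomposition; so some bag has ≥ 3 vertices and tw(G) ≥ 2. The upper and lower bounds meet at 2, so that is the treewidth.

2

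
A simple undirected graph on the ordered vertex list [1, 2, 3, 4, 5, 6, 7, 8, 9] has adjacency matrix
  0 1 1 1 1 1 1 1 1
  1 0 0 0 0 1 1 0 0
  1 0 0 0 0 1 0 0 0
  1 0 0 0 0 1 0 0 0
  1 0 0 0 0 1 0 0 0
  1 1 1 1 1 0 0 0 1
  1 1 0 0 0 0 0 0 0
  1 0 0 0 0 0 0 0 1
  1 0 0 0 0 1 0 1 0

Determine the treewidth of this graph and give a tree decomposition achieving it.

The largest bag has 3 vertices, giving width 2; this decomposition certifies tw(G) ≤ 2. On the other hand G contains the 3-clique {1, 8, 9}. A clique must lie in a single bag of any decomposition, so no decomposition can have width below 2. Combining the bounds, tw(G) = 2.

Treewidth 2.
Bags: B1 = {1, 3, 6}  B2 = {1, 2, 6}  B3 = {1, 6, 9}  B4 = {1, 4, 6}  B5 = {1, 5, 6}  B6 = {1, 2, 7}  B7 = {1, 8, 9}
Tree: B1–B2, B1–B3, B3–B4, B4–B5, B2–B6, B3–B7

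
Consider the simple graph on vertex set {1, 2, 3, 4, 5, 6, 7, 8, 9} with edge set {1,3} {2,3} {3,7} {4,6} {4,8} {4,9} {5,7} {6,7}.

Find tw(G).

A width-1 tree decomposition is:
Bags: B1 = {3, 7}  B2 = {6, 7}  B3 = {4, 6}  B4 = {4, 9}  B5 = {2, 3}  B6 = {5, 7}  B7 = {1, 3}  B8 = {4, 8}
Tree: B1–B2, B2–B3, B3–B4, B1–B5, B1–B6, B1–B7, B4–B8
Every bag has size at most 2, so the width is 2 − 1 = 1 and tw(G) ≤ 1. G has an edge, so its treewidth is at least 1. Hence tw(G) = 1 exactly.

1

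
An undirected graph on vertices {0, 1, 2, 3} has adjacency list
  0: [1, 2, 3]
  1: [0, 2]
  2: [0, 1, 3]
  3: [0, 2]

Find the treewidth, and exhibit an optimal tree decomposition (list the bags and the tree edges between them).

The largest bag has 3 vertices, giving width 2; this decomposition certifies tw(G) ≤ 2. On the other hand G contains the 3-clique {0, 1, 2}. A clique must lie in a single bag of any decomposition, so no decomposition can have width below 2. Hence tw(G) = 2 exactly.

Treewidth 2.
Bags: B1 = {0, 1, 2}  B2 = {0, 2, 3}
Tree: B1–B2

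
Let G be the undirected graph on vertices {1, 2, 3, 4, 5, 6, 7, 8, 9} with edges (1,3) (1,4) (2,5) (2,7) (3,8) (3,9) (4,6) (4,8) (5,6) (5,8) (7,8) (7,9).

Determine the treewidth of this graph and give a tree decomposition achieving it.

Every bag has size at most 4, so the width is 4 − 1 = 3 and tw(G) ≤ 3. For the lower bound: the 4 vertex sets {2,7,9}, {3}, {8}, {1,4,5,6} are disjoint, each induces a connected subgraph, and every pair is joined by at least one edge of G. Contracting each set to a single vertex therefore yields K_{4} as a minor, and since treewidth is minor-monotone, tw(G) ≥ tw(K_{4}) = 3. Combining the bounds, tw(G) = 3.

Treewidth 3.
Bags: B1 = {2, 3, 7, 9}  B2 = {2, 3, 7, 8}  B3 = {2, 3, 5, 8}  B4 = {1, 3, 5, 8}  B5 = {1, 4, 5, 8}  B6 = {1, 4, 5, 6}
Tree: B1–B2, B2–B3, B3–B4, B4–B5, B5–B6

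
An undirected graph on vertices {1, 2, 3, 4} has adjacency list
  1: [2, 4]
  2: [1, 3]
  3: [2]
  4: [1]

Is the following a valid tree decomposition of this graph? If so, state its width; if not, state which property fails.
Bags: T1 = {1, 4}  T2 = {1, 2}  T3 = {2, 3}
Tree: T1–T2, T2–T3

Yes; width 1.

Every vertex of G appears in some bag (union = {1, 2, 3, 4}); every edge is covered by a bag; and for each vertex v the set of bags containing v is connected in the bag tree. The decomposition is therefore valid. The largest bag has 2 vertices, so the width is 1.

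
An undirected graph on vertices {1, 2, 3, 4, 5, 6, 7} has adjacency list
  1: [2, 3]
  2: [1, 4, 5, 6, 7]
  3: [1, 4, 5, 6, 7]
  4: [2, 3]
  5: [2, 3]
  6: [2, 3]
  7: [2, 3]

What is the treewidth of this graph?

2

A width-2 tree decomposition is:
Bags: B1 = {2, 3, 7}  B2 = {1, 2, 3}  B3 = {2, 3, 5}  B4 = {2, 3, 6}  B5 = {2, 3, 4}
Tree: B1–B2, B2–B3, B3–B4, B4–B5
Every bag has size at most 3, so the width is 3 − 1 = 2 and tw(G) ≤ 2. The edges 3–7–2–1–3 form a cycle, so G is not a tree and its treewidth is at least 2. Hence tw(G) = 2 exactly.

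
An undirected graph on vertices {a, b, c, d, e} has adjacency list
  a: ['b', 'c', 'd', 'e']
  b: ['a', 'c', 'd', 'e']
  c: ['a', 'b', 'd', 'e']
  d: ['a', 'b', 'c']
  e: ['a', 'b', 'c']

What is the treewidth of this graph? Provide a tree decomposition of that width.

The largest bag has 4 vertices, giving width 3; this decomposition certifies tw(G) ≤ 3. For the lower bound, the 4 vertices {a, b, c, d} are pairwise adjacent, and any tree decomposition puts a clique entirely inside one bag — forcing width ≥ 3. Combining the bounds, tw(G) = 3.

Treewidth 3.
One optimal decomposition is:
Bags: B1 = {a, b, c, d}  B2 = {a, b, c, e}
Tree: B1–B2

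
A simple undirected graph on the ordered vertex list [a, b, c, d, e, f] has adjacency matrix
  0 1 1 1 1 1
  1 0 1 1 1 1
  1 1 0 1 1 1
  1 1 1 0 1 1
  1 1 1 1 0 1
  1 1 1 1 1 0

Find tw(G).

A width-5 tree decomposition is:
Bags: B1 = {a, b, c, d, e, f}
Tree: (single bag)
A single bag containing all 6 vertices is trivially a valid decomposition of width 5. On the other hand G contains the 6-clique {a, b, c, d, e, f}. A clique must lie in a single bag of any decomposition, so no decomposition can have width below 5. Hence tw(G) = 5 exactly.

5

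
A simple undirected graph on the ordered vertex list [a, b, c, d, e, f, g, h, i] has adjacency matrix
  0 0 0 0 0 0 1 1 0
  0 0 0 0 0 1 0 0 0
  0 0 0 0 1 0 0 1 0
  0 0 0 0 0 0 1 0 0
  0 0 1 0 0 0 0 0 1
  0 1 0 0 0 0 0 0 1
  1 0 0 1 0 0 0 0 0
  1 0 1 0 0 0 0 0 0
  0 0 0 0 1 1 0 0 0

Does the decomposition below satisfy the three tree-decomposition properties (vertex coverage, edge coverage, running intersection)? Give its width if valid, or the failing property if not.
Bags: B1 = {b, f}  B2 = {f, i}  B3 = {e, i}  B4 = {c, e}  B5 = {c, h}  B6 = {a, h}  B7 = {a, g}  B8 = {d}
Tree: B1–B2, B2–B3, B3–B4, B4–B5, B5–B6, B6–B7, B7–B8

No — edge (g,d) lies in no bag.

A tree decomposition must satisfy three properties: every vertex lies in some bag; for every edge, both endpoints lie together in some bag; and for every vertex, the bags containing it form a connected subtree. Here edge (g,d) lies in no bag, so the decomposition is invalid.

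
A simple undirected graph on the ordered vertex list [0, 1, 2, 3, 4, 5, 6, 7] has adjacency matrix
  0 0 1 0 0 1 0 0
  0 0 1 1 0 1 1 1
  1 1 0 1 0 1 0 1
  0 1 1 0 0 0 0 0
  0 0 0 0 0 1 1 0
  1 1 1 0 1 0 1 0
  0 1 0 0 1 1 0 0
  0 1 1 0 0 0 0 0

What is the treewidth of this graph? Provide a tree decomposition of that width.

Treewidth 2.
One such decomposition:
Bags: B1 = {1, 5, 6}  B2 = {1, 2, 5}  B3 = {4, 5, 6}  B4 = {1, 2, 7}  B5 = {0, 2, 5}  B6 = {1, 2, 3}
Tree: B1–B2, B1–B3, B2–B4, B2–B5, B2–B6

Each bag holds 3 vertices, so the decomposition has width 2, which upper-bounds the treewidth. Conversely, {0, 2, 5} is a clique of size 3, and the vertices of any clique must share a bag in every tree decomposition; so some bag has ≥ 3 vertices and tw(G) ≥ 2. Combining the bounds, tw(G) = 2.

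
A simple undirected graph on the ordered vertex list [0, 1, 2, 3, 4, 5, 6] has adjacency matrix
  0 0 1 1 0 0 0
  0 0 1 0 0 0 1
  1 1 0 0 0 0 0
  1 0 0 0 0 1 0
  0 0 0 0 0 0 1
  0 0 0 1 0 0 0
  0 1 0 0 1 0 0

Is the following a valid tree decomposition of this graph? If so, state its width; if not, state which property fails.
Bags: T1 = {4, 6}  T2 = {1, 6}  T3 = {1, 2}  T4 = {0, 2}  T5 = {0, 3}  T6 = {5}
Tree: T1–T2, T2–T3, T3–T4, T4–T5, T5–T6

No — edge (3,5) lies in no bag.

A tree decomposition must satisfy three properties: every vertex lies in some bag; for every edge, both endpoints lie together in some bag; and for every vertex, the bags containing it form a connected subtree. Here edge (3,5) lies in no bag, so the decomposition is invalid.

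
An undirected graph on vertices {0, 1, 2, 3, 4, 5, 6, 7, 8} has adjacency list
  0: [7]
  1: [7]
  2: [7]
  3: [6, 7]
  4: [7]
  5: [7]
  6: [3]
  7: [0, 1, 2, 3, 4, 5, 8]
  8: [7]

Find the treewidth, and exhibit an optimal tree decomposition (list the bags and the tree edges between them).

Treewidth 1.
Bags: B1 = {3, 7}  B2 = {7, 8}  B3 = {1, 7}  B4 = {4, 7}  B5 = {2, 7}  B6 = {5, 7}  B7 = {3, 6}  B8 = {0, 7}
Tree: B1–B2, B1–B3, B2–B4, B4–B5, B4–B6, B1–B7, B5–B8

The largest bag has 2 vertices, giving width 1; this decomposition certifies tw(G) ≤ 1. G has an edge, so its treewidth is at least 1. Hence tw(G) = 1 exactly.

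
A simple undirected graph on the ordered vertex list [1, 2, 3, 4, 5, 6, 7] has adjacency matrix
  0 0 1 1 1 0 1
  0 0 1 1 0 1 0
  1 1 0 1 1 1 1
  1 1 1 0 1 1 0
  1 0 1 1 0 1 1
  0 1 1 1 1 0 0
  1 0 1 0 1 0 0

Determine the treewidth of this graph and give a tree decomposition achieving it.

Treewidth 3.
One optimal decomposition is:
Bags: B1 = {3, 4, 5, 6}  B2 = {1, 3, 4, 5}  B3 = {2, 3, 4, 6}  B4 = {1, 3, 5, 7}
Tree: B1–B2, B1–B3, B2–B4

The largest bag has 4 vertices, giving width 3; this decomposition certifies tw(G) ≤ 3. Conversely, {2, 3, 4, 6} is a clique of size 4, and the vertices of any clique must share a bag in every tree decomposition; so some bag has ≥ 4 vertices and tw(G) ≥ 3. The upper and lower bounds meet at 3, so that is the treewidth.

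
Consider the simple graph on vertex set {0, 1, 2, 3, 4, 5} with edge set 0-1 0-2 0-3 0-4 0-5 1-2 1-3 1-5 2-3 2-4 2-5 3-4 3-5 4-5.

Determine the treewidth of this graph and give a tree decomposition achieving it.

Treewidth 4.
One optimal decomposition is:
Bags: B1 = {0, 2, 3, 4, 5}  B2 = {0, 1, 2, 3, 5}
Tree: B1–B2

Each bag holds 5 vertices, so the decomposition has width 4, which upper-bounds the treewidth. On the other hand G contains the 5-clique {0, 1, 2, 3, 5}. A clique must lie in a single bag of any decomposition, so no decomposition can have width below 4. Therefore the treewidth is 4.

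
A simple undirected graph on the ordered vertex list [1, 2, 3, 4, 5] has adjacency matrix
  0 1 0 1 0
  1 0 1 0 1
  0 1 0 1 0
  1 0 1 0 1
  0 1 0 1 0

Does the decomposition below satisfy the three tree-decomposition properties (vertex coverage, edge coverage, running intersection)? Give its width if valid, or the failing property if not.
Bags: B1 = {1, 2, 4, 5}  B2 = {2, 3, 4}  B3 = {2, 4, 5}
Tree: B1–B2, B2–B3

No — bags containing vertex 5 are not connected in the tree.

A tree decomposition must satisfy three properties: every vertex lies in some bag; for every edge, both endpoints lie together in some bag; and for every vertex, the bags containing it form a connected subtree. Here bags containing vertex 5 are not connected in the tree, so the decomposition is invalid.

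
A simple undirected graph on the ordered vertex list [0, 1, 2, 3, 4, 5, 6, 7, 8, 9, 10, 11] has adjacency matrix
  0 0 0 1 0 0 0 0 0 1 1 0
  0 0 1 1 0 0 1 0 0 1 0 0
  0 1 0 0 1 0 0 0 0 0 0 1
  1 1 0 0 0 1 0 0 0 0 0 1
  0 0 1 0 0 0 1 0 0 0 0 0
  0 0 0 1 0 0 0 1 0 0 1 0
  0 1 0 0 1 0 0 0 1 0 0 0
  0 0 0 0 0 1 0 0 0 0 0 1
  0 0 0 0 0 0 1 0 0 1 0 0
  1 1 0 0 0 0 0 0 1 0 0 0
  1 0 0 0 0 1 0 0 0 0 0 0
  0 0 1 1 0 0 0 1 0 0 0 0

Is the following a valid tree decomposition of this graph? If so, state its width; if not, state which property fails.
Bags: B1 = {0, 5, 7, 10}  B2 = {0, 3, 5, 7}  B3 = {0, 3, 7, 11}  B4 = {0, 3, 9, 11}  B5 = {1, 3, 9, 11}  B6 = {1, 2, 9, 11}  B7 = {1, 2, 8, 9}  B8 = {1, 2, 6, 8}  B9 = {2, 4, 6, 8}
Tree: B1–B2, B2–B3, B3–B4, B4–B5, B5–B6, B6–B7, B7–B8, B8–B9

Vertex coverage: the bags together contain {0, 1, 2, 3, 4, 5, 6, 7, 8, 9, 10, 11}, the full vertex set. Edge coverage: each edge of G has both endpoints in at least one bag. Running intersection: for every vertex, the bags containing it form a connected subtree. All three properties hold, so this is a valid tree decomposition of width max|bag| − 1 = 3, and hence tw(G) ≤ 3.

Yes; width 3.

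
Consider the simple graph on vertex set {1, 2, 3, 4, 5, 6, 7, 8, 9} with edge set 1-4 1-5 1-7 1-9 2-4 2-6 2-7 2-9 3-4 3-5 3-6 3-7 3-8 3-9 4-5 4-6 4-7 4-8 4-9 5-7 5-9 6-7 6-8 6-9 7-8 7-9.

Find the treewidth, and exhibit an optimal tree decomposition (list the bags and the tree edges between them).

Treewidth 4.
Bags: B1 = {3, 4, 5, 7, 9}  B2 = {3, 4, 6, 7, 9}  B3 = {3, 4, 6, 7, 8}  B4 = {1, 4, 5, 7, 9}  B5 = {2, 4, 6, 7, 9}
Tree: B1–B2, B2–B3, B1–B4, B2–B5

Each bag holds 5 vertices, so the decomposition has width 4, which upper-bounds the treewidth. For the lower bound, the 5 vertices {3, 4, 6, 7, 8} are pairwise adjacent, and any tree decomposition puts a clique entirely inside one bag — forcing width ≥ 4. Hence tw(G) = 4 exactly.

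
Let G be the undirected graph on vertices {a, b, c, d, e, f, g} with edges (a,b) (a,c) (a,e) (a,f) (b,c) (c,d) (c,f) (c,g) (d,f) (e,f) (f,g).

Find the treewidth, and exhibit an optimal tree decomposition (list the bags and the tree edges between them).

The largest bag has 3 vertices, giving width 2; this decomposition certifies tw(G) ≤ 2. On the other hand G contains the 3-clique {a, e, f}. A clique must lie in a single bag of any decomposition, so no decomposition can have width below 2. Combining the bounds, tw(G) = 2.

Treewidth 2.
Bags: B1 = {a, e, f}  B2 = {a, c, f}  B3 = {a, b, c}  B4 = {c, d, f}  B5 = {c, f, g}
Tree: B1–B2, B2–B3, B2–B4, B2–B5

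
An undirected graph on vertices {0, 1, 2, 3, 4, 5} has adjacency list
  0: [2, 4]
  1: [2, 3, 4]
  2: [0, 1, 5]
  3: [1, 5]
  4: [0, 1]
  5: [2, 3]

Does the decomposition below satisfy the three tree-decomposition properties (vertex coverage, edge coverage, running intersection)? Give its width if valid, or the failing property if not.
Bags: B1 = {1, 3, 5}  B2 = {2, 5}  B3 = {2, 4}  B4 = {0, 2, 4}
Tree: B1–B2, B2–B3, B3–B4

No — edge (1,2) lies in no bag.

A tree decomposition must satisfy three properties: every vertex lies in some bag; for every edge, both endpoints lie together in some bag; and for every vertex, the bags containing it form a connected subtree. Here edge (1,2) lies in no bag, so the decomposition is invalid.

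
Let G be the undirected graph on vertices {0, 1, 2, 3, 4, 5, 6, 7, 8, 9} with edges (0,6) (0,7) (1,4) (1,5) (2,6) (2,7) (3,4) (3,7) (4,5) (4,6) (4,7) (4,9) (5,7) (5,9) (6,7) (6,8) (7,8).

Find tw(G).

2

A width-2 tree decomposition is:
Bags: B1 = {4, 6, 7}  B2 = {4, 5, 7}  B3 = {2, 6, 7}  B4 = {0, 6, 7}  B5 = {1, 4, 5}  B6 = {6, 7, 8}  B7 = {3, 4, 7}  B8 = {4, 5, 9}
Tree: B1–B2, B1–B3, B3–B4, B2–B5, B3–B6, B1–B7, B5–B8
Each bag holds 3 vertices, so the decomposition has width 2, which upper-bounds the treewidth. Conversely, {1, 4, 5} is a clique of size 3, and the vertices of any clique must share a bag in every tree decomposition; so some bag has ≥ 3 vertices and tw(G) ≥ 2. The upper and lower bounds meet at 2, so that is the treewidth.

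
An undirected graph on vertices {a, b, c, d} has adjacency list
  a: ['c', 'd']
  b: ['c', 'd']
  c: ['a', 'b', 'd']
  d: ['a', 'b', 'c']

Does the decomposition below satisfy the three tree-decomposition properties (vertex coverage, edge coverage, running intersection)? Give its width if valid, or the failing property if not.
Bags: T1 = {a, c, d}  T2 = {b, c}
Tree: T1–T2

A tree decomposition must satisfy three properties: every vertex lies in some bag; for every edge, both endpoints lie together in some bag; and for every vertex, the bags containing it form a connected subtree. Here edge (d,b) lies in no bag, so the decomposition is invalid.

No — edge (d,b) lies in no bag.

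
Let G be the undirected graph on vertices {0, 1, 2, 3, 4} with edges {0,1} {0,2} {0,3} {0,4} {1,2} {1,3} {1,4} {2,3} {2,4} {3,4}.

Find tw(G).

A width-4 tree decomposition is:
Bags: B1 = {0, 1, 2, 3, 4}
Tree: (single bag)
A single bag containing all 5 vertices is trivially a valid decomposition of width 4. For the lower bound, the 5 vertices {0, 1, 2, 3, 4} are pairwise adjacent, and any tree decomposition puts a clique entirely inside one bag — forcing width ≥ 4. Therefore the treewidth is 4.

4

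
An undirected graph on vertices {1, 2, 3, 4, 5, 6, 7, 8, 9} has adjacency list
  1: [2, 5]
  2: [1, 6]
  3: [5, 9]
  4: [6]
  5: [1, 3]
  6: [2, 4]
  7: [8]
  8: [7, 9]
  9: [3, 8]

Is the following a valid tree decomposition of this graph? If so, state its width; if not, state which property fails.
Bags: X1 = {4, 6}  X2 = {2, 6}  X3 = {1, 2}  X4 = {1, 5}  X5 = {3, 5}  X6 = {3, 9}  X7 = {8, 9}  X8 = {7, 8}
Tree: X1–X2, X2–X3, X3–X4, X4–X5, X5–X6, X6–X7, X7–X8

Vertex coverage: the bags together contain {1, 2, 3, 4, 5, 6, 7, 8, 9}, the full vertex set. Edge coverage: each edge of G has both endpoints in at least one bag. Running intersection: for every vertex, the bags containing it form a connected subtree. All three properties hold, so this is a valid tree decomposition of width max|bag| − 1 = 1, and hence tw(G) ≤ 1.

Yes; width 1.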